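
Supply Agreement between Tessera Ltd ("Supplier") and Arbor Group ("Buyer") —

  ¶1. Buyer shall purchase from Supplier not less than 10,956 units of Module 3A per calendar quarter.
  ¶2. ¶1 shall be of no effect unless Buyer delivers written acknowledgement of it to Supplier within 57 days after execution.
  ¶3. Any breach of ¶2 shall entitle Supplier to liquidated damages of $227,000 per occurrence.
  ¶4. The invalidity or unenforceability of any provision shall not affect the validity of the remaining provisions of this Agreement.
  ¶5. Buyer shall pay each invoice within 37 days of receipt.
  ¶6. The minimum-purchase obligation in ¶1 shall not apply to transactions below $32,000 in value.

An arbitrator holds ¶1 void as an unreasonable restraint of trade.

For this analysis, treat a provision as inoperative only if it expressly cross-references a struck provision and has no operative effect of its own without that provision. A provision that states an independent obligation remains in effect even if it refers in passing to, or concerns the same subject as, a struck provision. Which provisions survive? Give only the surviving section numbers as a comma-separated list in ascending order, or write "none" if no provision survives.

¶1 is struck. ¶2 has no operative effect of its own apart from ¶1 and is therefore inoperative. ¶6 operates only by reference to ¶1, so it falls with ¶1. The whole of ¶3 is the liquidated-damages amount, defined by reference to ¶2, so ¶3 cannot stand once ¶2 is removed. Under the severability clause in ¶4, the remaining provisions continue in force. ¶4 and ¶5 remain in effect.

4, 5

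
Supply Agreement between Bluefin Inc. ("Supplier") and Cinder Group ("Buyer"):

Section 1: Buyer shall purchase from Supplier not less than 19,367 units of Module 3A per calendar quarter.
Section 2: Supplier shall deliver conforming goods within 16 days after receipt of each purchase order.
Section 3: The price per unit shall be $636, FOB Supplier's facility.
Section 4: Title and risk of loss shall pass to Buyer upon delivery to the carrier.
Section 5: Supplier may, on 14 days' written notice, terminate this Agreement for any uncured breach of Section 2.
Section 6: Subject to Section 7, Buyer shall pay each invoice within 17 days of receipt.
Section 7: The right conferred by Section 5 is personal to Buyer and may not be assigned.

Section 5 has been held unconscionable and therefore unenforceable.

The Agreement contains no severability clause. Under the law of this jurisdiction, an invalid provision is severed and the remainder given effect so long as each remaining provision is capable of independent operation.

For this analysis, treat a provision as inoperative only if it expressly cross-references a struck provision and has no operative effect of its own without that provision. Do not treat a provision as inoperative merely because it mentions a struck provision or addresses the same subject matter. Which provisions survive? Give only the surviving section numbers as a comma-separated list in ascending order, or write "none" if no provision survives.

1, 2, 3, 4, 6

Section 5 is struck. The only function of Section 7 is the non-assignment of Section 5, so it cannot stand once Section 5 is removed. Section 6 mentions Section 7 but its own obligation stands independently of Section 7, so Section 6 is not affected. Under the stated default rule, only provisions that cannot operate independently fall away; the rest are enforced. Section 1, Section 2, Section 3, Section 4, and Section 6 remain in effect.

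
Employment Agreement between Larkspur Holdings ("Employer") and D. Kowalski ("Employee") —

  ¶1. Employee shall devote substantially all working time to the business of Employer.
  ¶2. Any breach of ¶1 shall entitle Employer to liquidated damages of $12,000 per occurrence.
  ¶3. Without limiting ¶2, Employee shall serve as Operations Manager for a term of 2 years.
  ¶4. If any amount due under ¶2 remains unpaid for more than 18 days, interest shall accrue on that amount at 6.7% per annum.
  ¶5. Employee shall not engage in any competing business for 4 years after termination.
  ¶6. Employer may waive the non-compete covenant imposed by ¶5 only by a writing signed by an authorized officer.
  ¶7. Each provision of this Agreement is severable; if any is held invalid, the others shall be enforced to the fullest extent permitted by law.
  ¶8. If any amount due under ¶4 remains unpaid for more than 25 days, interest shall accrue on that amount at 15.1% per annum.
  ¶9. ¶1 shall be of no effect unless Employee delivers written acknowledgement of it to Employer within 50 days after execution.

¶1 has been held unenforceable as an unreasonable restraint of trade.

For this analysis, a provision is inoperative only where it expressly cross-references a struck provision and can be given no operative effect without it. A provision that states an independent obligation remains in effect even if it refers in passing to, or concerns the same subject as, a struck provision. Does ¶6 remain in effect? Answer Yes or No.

Yes

¶1 is struck. ¶2 operates only by reference to ¶1, so it falls with ¶1. The only function of ¶9 is the acknowledgement condition for ¶1, so it cannot stand once ¶1 is removed. The whole of ¶4 is the default interest on the liquidated-damages amount, defined by reference to ¶2, so ¶4 cannot stand once ¶2 is removed. ¶8 does nothing except set the default interest on the default interest on the liquidated-damages amount by reference to ¶4; with ¶4 gone it has no independent effect and is inoperative. Although ¶3 refers to ¶2, its operative terms do not depend on ¶2, so it remains in effect. Under the severability clause in ¶7, the remaining provisions continue in force. That leaves ¶3, ¶5, ¶6, and ¶7 in effect. ¶6 is among the surviving provisions, so the answer is yes.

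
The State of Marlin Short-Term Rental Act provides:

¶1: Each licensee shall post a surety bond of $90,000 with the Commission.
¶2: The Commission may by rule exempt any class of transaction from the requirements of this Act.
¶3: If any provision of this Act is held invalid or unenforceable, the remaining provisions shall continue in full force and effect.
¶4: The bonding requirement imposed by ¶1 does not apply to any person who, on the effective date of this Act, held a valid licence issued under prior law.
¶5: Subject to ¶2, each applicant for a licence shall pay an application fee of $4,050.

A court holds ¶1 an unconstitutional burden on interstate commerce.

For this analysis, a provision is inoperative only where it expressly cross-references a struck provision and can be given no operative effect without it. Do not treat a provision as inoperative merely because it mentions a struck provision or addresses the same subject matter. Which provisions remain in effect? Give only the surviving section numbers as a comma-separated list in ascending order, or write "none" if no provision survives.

2, 3, 5

¶1 is struck. ¶4 has no operative effect of its own apart from ¶1 and is therefore inoperative. Under the severability clause in ¶3, the remaining provisions continue in force. The provisions still in force are ¶2, ¶3, and ¶5.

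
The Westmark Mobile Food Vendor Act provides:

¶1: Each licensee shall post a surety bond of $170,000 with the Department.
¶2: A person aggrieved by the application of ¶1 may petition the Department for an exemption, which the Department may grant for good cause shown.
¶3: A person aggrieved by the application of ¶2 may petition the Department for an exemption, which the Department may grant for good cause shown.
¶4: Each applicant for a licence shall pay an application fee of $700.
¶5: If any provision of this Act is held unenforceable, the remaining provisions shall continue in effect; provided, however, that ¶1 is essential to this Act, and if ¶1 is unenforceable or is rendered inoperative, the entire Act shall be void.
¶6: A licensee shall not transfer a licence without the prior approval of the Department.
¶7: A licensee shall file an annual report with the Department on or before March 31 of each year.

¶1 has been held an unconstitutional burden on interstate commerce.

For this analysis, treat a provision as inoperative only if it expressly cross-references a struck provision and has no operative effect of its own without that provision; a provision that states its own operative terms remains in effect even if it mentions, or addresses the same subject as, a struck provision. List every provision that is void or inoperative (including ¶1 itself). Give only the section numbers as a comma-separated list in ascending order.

¶1 is struck. ¶2 merely fixes the exemption procedure for ¶1; with ¶1 gone it has nothing to operate on and falls away. ¶3 merely fixes the exemption procedure for ¶2; with ¶2 gone it has nothing to operate on and falls away. ¶5 makes ¶1 an essential term, and ¶1 is the provision held invalid; under ¶5, the entire Act is therefore void. No provision of the Act survives.

1, 2, 3, 4, 5, 6, 7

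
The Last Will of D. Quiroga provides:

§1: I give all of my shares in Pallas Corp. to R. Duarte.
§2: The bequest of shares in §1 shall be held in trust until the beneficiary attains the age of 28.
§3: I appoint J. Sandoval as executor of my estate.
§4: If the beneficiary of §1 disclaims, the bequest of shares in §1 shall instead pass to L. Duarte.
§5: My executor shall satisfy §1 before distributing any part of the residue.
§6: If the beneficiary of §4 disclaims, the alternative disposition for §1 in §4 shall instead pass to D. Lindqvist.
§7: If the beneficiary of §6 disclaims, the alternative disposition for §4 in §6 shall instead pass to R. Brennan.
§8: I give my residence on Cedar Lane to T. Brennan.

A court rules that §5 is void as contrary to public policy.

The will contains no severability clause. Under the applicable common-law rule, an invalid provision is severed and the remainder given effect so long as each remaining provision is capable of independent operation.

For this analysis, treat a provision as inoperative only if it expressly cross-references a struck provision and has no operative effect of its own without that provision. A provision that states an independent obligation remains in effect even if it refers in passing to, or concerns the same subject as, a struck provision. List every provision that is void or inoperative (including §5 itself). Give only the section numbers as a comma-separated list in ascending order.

5

§5 is struck. Nothing else in the will is defined by reference to §5. With no severability clause, the stated default rule severs what cannot stand and enforces each remaining provision that can operate on its own. §1, §2, §3, §4, §6, §7, and §8 remain in effect.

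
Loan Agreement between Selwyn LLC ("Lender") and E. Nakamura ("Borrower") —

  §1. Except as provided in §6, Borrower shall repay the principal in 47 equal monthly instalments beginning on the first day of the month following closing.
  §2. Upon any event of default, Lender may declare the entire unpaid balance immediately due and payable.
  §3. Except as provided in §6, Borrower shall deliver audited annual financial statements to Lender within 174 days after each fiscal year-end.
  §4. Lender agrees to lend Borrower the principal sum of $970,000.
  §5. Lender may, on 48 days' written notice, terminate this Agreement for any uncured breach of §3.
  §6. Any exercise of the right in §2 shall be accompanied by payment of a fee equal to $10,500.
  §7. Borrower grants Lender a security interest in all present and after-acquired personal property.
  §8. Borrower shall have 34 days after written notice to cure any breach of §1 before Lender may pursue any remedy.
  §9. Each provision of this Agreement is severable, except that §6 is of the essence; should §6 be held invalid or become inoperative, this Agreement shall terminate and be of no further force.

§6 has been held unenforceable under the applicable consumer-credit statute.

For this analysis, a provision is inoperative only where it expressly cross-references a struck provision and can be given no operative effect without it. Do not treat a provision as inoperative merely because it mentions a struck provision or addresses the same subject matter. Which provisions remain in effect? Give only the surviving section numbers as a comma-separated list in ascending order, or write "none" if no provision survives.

none

§6 is struck. No other provision's operative terms depend on §6. §9 makes §6 an essential term, and §6 is the provision held invalid; under §9, the entire Agreement is therefore void. No provision of the Agreement survives.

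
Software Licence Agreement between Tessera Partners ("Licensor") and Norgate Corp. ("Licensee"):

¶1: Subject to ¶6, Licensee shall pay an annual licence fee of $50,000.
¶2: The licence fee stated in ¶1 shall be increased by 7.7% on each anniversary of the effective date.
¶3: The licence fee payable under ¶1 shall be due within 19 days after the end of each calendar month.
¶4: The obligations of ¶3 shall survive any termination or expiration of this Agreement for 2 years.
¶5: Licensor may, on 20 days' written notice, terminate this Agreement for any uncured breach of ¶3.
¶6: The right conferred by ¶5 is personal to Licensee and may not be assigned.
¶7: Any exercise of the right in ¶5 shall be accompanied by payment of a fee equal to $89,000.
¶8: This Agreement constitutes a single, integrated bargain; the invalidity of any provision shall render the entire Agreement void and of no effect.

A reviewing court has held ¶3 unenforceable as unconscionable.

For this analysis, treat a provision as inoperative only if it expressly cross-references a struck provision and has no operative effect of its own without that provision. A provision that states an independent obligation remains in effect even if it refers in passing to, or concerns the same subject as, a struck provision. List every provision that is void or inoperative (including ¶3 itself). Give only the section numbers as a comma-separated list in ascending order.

¶3 is struck. ¶4 merely fixes the survival period for ¶3; with ¶3 gone it has nothing to operate on and falls away. The only function of ¶5 is the termination right for breach of ¶3, so it cannot stand once ¶3 is removed. ¶6 operates only by reference to ¶5, so it falls with ¶5. ¶7 has no operative effect of its own apart from ¶5 and is therefore inoperative. ¶8 provides that the Agreement is not severable, so the invalidity of any one provision voids the entire Agreement. No provision of the Agreement survives.

1, 2, 3, 4, 5, 6, 7, 8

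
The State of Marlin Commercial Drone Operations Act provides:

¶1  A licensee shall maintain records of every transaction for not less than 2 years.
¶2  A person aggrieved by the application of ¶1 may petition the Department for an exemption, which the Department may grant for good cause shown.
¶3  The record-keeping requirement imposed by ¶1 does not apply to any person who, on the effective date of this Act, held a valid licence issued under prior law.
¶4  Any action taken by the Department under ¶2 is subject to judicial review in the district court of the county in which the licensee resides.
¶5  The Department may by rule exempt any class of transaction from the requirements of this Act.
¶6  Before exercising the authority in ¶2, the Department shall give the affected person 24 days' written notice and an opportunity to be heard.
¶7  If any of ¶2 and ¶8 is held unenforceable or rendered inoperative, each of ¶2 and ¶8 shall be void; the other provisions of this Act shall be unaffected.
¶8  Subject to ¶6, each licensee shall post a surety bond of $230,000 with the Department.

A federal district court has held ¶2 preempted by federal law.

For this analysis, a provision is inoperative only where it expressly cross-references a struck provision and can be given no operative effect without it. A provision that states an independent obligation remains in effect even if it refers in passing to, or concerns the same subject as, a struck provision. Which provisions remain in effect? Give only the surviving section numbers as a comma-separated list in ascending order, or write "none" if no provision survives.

1, 3, 5, 7

¶2 is struck. ¶4 has no operative effect of its own apart from ¶2 and is therefore inoperative. ¶6 has no operative effect of its own apart from ¶2 and is therefore inoperative. ¶7 declares ¶2 and ¶8 mutually dependent; since one of them has fallen, all of them are of no effect. That brings down ¶8 as well. The remainder continues in force under ¶7. ¶1, ¶3, ¶5, and ¶7 remain in effect.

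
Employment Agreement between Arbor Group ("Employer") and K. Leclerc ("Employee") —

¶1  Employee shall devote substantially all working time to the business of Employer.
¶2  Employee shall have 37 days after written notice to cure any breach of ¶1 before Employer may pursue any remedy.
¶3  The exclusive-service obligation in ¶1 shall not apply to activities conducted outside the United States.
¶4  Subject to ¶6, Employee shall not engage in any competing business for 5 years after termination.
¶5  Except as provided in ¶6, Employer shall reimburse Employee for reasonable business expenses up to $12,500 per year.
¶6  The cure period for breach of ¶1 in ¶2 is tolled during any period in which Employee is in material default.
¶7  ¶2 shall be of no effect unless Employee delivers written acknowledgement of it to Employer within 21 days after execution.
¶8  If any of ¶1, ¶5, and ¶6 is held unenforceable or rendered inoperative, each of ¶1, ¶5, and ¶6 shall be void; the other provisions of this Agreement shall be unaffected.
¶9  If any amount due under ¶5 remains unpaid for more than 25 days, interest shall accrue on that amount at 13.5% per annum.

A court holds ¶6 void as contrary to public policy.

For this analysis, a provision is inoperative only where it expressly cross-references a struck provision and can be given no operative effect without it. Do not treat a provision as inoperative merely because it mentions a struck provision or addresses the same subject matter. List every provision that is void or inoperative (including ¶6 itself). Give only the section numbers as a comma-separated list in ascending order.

¶6 is struck. Although ¶4 refers to ¶6, its operative terms do not depend on ¶6, so it remains in effect. Nothing else in the Agreement is defined by reference to ¶6. ¶8 declares ¶1, ¶5, and ¶6 mutually dependent; since one of them has fallen, all of them are of no effect. That brings down ¶1 and ¶5 as well. ¶2, ¶3, ¶7, and ¶9 in turn depend solely on a provision now struck and likewise fall. The remainder continues in force under ¶8. The provisions still in force are ¶4 and ¶8.

1, 2, 3, 5, 6, 7, 9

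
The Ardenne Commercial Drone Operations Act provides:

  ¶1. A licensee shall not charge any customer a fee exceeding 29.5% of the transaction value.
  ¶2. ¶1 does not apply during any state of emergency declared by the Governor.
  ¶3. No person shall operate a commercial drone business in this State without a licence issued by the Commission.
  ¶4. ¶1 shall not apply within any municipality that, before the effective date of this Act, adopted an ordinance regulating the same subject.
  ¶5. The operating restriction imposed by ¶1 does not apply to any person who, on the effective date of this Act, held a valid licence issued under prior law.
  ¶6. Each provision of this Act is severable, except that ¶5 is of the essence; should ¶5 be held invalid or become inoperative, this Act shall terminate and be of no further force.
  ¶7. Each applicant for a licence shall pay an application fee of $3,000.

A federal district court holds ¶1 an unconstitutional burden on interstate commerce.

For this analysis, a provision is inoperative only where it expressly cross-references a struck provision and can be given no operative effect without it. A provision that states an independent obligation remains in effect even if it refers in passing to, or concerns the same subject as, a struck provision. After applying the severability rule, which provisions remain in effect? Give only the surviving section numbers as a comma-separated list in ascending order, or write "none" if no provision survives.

none

¶1 is struck. ¶2 operates only by reference to ¶1, so it falls with ¶1. ¶4 merely fixes the local-preemption carve-out from ¶1; with ¶1 gone it has nothing to operate on and falls away. ¶5 has no operative effect of its own apart from ¶1 and is therefore inoperative. ¶6 makes ¶5 an essential term, and ¶5 has been rendered inoperative by the cascade; under ¶6, the entire Act is therefore void. No provision of the Act survives.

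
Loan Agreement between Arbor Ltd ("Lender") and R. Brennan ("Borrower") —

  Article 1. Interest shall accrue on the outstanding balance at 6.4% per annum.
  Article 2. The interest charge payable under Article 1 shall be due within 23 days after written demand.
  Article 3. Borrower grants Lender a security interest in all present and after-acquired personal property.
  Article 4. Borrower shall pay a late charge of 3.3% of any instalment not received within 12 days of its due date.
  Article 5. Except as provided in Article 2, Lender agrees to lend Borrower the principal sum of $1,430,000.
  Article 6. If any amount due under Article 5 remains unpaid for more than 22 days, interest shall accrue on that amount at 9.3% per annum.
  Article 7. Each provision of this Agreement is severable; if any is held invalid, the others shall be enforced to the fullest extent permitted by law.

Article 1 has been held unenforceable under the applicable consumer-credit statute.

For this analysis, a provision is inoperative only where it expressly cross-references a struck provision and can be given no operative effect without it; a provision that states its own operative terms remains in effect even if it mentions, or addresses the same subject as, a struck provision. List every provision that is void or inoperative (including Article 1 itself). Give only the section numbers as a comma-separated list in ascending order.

Article 1 is struck. The whole of Article 2 is the payment deadline for the interest charge, defined by reference to Article 1, so Article 2 cannot stand once Article 1 is removed. Although Article 5 refers to Article 2, its operative terms do not depend on Article 2, so it remains in effect. Under the severability clause in Article 7, the remaining provisions continue in force. The provisions still in force are Article 3, Article 4, Article 5, Article 6, and Article 7.

1, 2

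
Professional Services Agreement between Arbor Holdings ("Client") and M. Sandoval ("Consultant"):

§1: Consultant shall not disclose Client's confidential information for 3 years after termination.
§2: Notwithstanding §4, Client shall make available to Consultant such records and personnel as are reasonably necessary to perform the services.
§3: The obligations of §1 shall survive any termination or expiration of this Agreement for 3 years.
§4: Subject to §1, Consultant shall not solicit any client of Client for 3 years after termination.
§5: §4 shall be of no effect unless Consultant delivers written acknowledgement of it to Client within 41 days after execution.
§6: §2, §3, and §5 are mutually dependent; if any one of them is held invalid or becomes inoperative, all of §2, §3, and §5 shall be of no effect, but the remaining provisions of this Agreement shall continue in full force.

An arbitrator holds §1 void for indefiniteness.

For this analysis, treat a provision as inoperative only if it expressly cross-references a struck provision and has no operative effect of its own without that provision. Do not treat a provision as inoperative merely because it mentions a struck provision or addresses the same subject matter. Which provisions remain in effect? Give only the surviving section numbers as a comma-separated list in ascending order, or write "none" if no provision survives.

4, 6

§1 is struck. §3 merely fixes the survival period for §1; with §1 gone it has nothing to operate on and falls away. Although §4 refers to §1, its operative terms do not depend on §1, so it remains in effect. §6 declares §2, §3, and §5 mutually dependent; since one of them has fallen, all of them are of no effect. That brings down §2 and §5 as well. The remainder continues in force under §6. The provisions still in force are §4 and §6.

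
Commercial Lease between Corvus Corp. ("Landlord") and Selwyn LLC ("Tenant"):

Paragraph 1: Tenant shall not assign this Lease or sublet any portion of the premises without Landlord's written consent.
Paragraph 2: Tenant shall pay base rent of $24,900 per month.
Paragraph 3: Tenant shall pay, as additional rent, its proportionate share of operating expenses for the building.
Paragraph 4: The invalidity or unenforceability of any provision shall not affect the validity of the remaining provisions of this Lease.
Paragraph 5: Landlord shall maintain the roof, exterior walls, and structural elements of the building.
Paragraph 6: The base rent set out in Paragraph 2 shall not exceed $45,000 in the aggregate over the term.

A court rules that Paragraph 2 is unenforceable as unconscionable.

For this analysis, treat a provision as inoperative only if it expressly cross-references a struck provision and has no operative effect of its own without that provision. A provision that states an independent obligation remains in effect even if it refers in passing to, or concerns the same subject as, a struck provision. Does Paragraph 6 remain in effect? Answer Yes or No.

Paragraph 2 is struck. The whole of Paragraph 6 is the aggregate cap on the base rent, defined by reference to Paragraph 2, so Paragraph 6 cannot stand once Paragraph 2 is removed. Under the severability clause in Paragraph 4, the remaining provisions continue in force. The provisions still in force are Paragraph 1, Paragraph 3, Paragraph 4, and Paragraph 5. Paragraph 6 is among the inoperative provisions, so the answer is no.

No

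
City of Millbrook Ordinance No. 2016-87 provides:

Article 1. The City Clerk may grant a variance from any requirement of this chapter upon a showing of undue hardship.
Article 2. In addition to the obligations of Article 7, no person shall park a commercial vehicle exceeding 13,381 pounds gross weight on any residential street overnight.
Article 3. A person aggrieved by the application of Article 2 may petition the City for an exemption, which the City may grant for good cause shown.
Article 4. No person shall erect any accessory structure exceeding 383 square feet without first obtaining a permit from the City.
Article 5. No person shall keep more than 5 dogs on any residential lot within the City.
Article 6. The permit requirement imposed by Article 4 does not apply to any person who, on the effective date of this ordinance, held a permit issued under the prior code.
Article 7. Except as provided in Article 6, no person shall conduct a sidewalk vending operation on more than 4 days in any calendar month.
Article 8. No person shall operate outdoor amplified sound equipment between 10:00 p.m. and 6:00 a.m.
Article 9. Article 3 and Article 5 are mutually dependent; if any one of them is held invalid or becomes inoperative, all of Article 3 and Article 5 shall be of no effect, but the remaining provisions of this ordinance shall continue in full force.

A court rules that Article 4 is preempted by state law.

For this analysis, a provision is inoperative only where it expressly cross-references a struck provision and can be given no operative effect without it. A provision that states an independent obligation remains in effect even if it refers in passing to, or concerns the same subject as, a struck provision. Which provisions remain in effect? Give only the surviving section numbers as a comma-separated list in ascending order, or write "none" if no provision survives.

Article 4 is struck. The only function of Article 6 is the grandfather exemption from Article 4, so it cannot stand once Article 4 is removed. Article 7 mentions Article 6 but its own obligation stands independently of Article 6, so Article 7 is not affected. Article 9 ties Article 3 and Article 5 together, but none of those is affected here; the remaining provisions continue in force under Article 9. That leaves Article 1, Article 2, Article 3, Article 5, Article 7, Article 8, and Article 9 in effect.

1, 2, 3, 5, 7, 8, 9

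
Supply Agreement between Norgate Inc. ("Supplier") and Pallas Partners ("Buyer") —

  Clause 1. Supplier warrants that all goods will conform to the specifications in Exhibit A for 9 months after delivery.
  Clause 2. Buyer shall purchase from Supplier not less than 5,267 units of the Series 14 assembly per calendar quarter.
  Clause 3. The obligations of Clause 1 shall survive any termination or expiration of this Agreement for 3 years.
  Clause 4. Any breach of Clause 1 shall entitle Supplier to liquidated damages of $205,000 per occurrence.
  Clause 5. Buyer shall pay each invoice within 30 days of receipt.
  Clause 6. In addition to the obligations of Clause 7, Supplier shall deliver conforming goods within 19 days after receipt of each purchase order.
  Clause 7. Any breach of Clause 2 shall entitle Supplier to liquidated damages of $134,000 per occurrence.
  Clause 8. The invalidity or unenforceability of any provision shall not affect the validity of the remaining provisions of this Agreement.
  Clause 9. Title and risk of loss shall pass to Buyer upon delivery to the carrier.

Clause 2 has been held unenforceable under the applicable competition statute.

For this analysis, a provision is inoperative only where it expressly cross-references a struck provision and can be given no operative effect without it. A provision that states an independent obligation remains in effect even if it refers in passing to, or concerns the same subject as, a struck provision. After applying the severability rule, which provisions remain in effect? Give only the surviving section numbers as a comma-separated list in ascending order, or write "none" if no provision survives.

Clause 2 is struck. Clause 7 operates only by reference to Clause 2, so it falls with Clause 2. Clause 6 mentions Clause 7 but its own obligation stands independently of Clause 7, so Clause 6 is not affected. Under the severability clause in Clause 8, the remaining provisions continue in force. That leaves Clause 1, Clause 3, Clause 4, Clause 5, Clause 6, Clause 8, and Clause 9 in effect.

1, 3, 4, 5, 6, 8, 9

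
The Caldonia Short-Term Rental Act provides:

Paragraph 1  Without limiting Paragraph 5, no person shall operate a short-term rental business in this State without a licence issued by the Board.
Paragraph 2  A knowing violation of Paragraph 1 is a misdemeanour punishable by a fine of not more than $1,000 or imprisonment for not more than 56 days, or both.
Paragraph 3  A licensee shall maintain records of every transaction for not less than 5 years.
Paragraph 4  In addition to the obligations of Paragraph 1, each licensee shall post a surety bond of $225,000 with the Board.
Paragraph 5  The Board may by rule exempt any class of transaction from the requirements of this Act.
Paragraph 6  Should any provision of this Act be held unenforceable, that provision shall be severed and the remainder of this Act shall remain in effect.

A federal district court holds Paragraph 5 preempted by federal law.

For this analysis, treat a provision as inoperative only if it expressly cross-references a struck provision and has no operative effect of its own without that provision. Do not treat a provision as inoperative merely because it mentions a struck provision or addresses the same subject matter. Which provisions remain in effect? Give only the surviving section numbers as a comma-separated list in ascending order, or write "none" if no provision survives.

Paragraph 5 is struck. Paragraph 1 mentions Paragraph 5 but its own obligation stands independently of Paragraph 5, so Paragraph 1 is not affected. Nothing else in the Act is defined by reference to Paragraph 5. Paragraph 6 is a severability clause and preserves every provision that can still be given independent effect. Paragraph 1, Paragraph 2, Paragraph 3, Paragraph 4, and Paragraph 6 remain in effect.

1, 2, 3, 4, 6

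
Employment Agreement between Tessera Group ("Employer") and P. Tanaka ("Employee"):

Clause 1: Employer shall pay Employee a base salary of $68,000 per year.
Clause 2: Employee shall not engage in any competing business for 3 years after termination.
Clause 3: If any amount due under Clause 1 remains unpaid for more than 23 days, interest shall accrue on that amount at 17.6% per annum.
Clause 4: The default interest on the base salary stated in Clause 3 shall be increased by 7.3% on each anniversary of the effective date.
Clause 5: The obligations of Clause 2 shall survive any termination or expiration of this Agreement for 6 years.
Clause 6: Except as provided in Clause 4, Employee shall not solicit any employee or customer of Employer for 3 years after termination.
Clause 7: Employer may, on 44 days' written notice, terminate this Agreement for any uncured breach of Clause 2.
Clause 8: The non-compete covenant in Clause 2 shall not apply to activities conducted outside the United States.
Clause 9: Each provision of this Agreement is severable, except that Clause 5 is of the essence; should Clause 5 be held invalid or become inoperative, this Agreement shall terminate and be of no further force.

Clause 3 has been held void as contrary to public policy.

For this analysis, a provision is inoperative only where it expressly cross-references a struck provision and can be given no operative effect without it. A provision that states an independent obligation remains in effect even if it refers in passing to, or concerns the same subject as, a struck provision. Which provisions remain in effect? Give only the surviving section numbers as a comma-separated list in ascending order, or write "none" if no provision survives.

1, 2, 5, 6, 7, 8, 9

Clause 3 is struck. Clause 4 has no operative effect of its own apart from Clause 3 and is therefore inoperative. Clause 6 mentions Clause 4 but its own obligation stands independently of Clause 4, so Clause 6 is not affected. Clause 9 makes Clause 5 an essential term, but Clause 5 is unaffected, so the severability proviso in Clause 9 preserves the remaining provisions. Clause 1, Clause 2, Clause 5, Clause 6, Clause 7, Clause 8, and Clause 9 remain in effect.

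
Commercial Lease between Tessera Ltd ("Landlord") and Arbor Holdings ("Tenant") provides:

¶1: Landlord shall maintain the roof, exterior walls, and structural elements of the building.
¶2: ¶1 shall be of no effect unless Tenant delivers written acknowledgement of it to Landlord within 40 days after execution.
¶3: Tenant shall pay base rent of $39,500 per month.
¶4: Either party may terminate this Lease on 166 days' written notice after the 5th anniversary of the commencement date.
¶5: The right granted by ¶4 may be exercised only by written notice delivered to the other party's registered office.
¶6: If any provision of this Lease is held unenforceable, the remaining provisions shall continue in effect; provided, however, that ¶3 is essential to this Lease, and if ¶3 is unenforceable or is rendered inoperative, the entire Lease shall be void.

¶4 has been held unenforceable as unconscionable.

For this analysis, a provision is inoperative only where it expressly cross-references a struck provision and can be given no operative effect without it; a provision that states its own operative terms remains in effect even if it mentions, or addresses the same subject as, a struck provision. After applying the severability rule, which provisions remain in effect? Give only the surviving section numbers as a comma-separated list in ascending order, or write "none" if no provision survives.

1, 2, 3, 6

¶4 is struck. The only function of ¶5 is the notice requirement for ¶4, so it cannot stand once ¶4 is removed. ¶6 makes ¶3 an essential term, but ¶3 is unaffected, so the severability proviso in ¶6 preserves the remaining provisions. ¶1, ¶2, ¶3, and ¶6 remain in effect.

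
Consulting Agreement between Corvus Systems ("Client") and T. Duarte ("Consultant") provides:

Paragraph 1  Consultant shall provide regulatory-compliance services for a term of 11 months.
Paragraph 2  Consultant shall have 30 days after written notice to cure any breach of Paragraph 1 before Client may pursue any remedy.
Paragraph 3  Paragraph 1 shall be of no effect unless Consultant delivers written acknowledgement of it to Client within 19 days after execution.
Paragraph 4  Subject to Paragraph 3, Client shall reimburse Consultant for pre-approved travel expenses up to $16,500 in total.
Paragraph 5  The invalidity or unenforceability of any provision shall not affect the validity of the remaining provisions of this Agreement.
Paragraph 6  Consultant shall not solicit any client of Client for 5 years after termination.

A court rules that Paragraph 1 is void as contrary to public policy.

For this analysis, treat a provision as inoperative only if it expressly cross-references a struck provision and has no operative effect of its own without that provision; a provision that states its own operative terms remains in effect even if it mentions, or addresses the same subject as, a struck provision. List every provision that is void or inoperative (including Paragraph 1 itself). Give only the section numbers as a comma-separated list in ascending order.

Paragraph 1 is struck. Paragraph 2 merely fixes the cure period for breach of Paragraph 1; with Paragraph 1 gone it has nothing to operate on and falls away. Paragraph 3 operates only by reference to Paragraph 1, so it falls with Paragraph 1. Paragraph 4 mentions Paragraph 3 but its own obligation stands independently of Paragraph 3, so Paragraph 4 is not affected. Paragraph 5 is a severability clause and preserves every provision that can still be given independent effect. Paragraph 4, Paragraph 5, and Paragraph 6 remain in effect.

1, 2, 3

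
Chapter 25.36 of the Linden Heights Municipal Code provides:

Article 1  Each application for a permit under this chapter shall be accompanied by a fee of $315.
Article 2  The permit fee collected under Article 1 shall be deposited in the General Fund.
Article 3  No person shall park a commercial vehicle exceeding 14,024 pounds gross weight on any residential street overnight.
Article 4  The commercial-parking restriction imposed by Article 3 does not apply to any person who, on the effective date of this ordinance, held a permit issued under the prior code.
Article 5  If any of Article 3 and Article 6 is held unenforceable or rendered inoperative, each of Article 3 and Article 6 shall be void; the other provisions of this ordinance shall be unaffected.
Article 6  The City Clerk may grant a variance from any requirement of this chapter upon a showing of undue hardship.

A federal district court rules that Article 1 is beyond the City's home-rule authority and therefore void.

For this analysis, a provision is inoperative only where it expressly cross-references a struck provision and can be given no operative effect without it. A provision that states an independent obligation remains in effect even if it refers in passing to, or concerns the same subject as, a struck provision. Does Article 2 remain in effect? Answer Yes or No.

No

Article 1 is struck. Article 2 does nothing except set the disposition of the permit fee by reference to Article 1; with Article 1 gone it has no independent effect and is inoperative. Article 5 ties Article 3 and Article 6 together, but none of those is affected here; the remaining provisions continue in force under Article 5. The provisions still in force are Article 3, Article 4, Article 5, and Article 6. Article 2 is among the inoperative provisions, so the answer is no.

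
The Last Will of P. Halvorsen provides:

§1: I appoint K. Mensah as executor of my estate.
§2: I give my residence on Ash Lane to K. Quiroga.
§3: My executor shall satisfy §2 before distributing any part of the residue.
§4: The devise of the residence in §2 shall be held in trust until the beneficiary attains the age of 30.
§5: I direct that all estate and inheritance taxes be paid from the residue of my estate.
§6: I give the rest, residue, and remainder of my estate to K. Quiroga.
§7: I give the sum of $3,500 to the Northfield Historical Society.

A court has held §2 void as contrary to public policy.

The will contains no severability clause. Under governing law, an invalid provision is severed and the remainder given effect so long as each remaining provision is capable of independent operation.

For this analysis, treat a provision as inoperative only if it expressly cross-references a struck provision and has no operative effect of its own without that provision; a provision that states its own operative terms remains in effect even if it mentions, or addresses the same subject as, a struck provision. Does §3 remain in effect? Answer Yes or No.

§2 is struck. The only function of §3 is the priority direction for §2, so it cannot stand once §2 is removed. §4 merely fixes the trust for §2; with §2 gone it has nothing to operate on and falls away. With no severability clause, the stated default rule severs what cannot stand and enforces each remaining provision that can operate on its own. §1, §5, §6, and §7 remain in effect. §3 is among the inoperative provisions, so the answer is no.

No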